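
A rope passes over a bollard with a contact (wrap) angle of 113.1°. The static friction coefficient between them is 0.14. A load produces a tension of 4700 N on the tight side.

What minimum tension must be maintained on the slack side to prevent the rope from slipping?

T_min ≈ 3570 N

Capstan equation at impending slip: T_tight/T_slack = e^{μβ}.
β = 113.1° = 1.974 rad; e^{μβ} = e^{0.14×1.974} = 1.318.
T_slack = T_tight / e^{μβ} = 4700 / 1.318 = 3570 N.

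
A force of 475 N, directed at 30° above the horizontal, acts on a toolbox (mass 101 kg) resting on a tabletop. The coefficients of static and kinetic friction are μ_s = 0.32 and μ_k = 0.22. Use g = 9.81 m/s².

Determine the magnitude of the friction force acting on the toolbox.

f ≈ 166 N

The vertical component of P reduces the normal force: N = m g − P sin α = 990.8 − 237.5 = 753.3 N.
For equilibrium, f = P cos α = 475×cos 30° = 411.4 N.
The static-friction limit is μ_s N = 241.1 N.
411.4 > 241.1 N → the toolbox slides; f = μ_k N = 0.22×753.3 = 166 N.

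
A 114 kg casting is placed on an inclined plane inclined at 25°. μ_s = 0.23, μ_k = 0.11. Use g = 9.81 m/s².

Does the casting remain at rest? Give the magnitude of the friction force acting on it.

f ≈ 111 N

N = m g cos θ = 1010 N.
Down-slope weight component: m g sin θ = 473 N.
μ_s N = 233 N.
473 > 233 N, so it slides; kinetic friction f = μ_k N = 0.11×1010 = 111 N.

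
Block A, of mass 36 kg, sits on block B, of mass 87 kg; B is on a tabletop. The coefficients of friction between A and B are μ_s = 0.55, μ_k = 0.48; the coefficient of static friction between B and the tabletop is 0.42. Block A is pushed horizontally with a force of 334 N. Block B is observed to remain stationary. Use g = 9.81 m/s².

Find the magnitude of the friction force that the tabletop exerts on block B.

f ≈ 170 N

The normal force B exerts on A is simply A's weight, N₁ = 353.2 N.
Maximum static friction on A from B: μ_s N₁ = 0.55×353.2 = 194.2 N.
P = 334 N exceeds that limit, so A slips over B and the interface friction becomes kinetic: f₁ = μ_k N₁ = 0.48×353.2 = 170 N.
By Newton's third law B feels 170 N forward from A. With B stationary, the floor's static friction on B balances it: f₂ = 170 N (well within μ_s(m_A+m_B)g = 506.8 N).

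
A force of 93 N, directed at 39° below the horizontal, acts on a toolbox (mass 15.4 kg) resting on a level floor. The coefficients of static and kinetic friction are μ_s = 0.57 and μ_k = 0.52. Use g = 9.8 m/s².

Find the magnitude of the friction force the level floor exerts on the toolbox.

The vertical component of P adds to the normal force: N = m g + P sin α = 150.9 + 58.53 = 209.4 N.
The horizontal driving force is P cos α = 72.27 N, so equilibrium needs friction f = 72.27 N.
The static-friction limit is μ_s N = 119.4 N.
Since 72.27 N does not exceed the limit, the toolbox stays at rest and f = 72.3 N.

f ≈ 72.3 N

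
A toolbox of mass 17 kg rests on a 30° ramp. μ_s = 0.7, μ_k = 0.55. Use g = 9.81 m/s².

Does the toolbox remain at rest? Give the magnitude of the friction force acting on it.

f ≈ 83.4 N

N = m g cos θ = 144 N.
Down-slope weight component: m g sin θ = 83.4 N.
μ_s N = 101 N.
83.4 ≤ 101 N, so it stays put; friction = 83.4 N.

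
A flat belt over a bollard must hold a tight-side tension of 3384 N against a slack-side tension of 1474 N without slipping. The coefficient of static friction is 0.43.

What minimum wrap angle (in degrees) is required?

T₂/T₁ = e^{μβ} → β = ln(T₂/T₁)/μ.
β = ln(3384/1474)/0.43 = 0.8311/0.43 = 1.933 rad.
In degrees: β = 1.933 × 180/π = 111°.

β_min ≈ 111°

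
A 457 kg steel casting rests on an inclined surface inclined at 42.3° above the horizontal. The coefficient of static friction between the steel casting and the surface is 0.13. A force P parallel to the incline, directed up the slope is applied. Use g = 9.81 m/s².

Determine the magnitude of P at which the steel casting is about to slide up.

At impending motion up the slope, friction acts down-slope at its limit: f = μ_s N.
P is parallel to the surface, so N = m g cos θ = 3320 N.
Along the incline: P = m g sin θ + μ_s N = 3020 + 0.13×3320 = 3450 N.

P ≈ 3450 N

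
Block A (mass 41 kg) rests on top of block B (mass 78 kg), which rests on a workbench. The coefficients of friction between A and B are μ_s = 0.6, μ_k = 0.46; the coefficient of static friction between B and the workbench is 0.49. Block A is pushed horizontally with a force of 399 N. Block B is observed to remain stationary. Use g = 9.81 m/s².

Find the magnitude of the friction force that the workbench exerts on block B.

Between the blocks, N₁ = m_A g = 402.2 N.
Maximum static friction on A from B: μ_s N₁ = 0.6×402.2 = 241.3 N.
Since P = 399 N > 241.3 N, A slides on B; the A–B friction is kinetic: f₁ = μ_k N₁ = 0.46×402.2 = 185 N.
B experiences an equal 185 N forward from A (third law). B is in equilibrium, so the floor supplies f₂ = 185 N of static friction (limit μ_s(m_A+m_B)g = 572 N, not exceeded).

f ≈ 185 N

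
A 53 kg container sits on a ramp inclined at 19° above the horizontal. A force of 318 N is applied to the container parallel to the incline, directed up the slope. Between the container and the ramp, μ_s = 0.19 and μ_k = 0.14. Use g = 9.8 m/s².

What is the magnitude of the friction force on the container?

f ≈ 68.8 N (down the incline)

Perpendicular to the surface, N = m g cos θ = 53·9.8·cos 19° = 491.1 N.
The friction needed for equilibrium is m g sin θ − P = 169.1 − 318 = -148.9 N, measured positive up-slope.
Maximum static friction available: μ_s N = 0.19 × 491.1 = 93.31 N.
|-148.9| exceeds 93.31 N, so the container slips up-slope; friction is kinetic, f = μ_k N = 0.14×491.1 = 68.8 N.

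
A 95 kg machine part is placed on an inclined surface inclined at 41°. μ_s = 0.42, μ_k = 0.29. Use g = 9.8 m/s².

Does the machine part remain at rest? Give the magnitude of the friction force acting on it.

f ≈ 204 N

N = m g cos θ = 703 N.
Down-slope weight component: m g sin θ = 611 N.
μ_s N = 295 N.
611 > 295 N, so it slides; kinetic friction f = μ_k N = 0.29×703 = 204 N.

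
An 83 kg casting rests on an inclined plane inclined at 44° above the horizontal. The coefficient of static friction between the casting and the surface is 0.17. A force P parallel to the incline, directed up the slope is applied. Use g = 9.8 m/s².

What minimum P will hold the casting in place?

P_min ≈ 466 N

The casting tends to slide down (tan θ > μ_s), so at the point of impending slip friction acts up-slope at its limit: f = μ_s N.
P is parallel to the surface, so N = m g cos θ = 585 N.
Along the incline: P + μ_s N = m g sin θ, so P = 565 − 0.17×585 = 466 N.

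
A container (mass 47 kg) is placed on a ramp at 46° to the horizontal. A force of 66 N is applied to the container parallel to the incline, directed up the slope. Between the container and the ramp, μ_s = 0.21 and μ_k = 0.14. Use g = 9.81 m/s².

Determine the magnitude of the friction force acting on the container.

Normal force: N = m g cos θ = 47 × 9.81 × cos 46° = 320.3 N.
Parallel to the incline, ΣF = 0 gives f = m g sin θ − P = 331.7 − 66 = 265.7 N (up-slope positive).
Static friction can supply at most μ_s N = 67.26 N.
Since |265.7| > 67.26 N, static friction cannot hold it; the container slides down the incline and kinetic friction applies: f = μ_k N = 0.14 × 320.3 = 44.8 N.

f ≈ 44.8 N (up the incline)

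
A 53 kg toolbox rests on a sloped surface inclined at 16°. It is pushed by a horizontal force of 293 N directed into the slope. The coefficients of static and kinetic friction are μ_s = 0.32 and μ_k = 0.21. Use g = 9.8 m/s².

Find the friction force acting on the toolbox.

f ≈ 138 N (down the incline)

Resolve perpendicular to the incline: N = m g cos θ + P sin θ = 53×9.8×cos 16° + 293×sin 16° = 580 N.
Parallel to the incline: P cos θ − m g sin θ = 281.6 − 143.2 = 138.5 N; the friction needed to balance this is 138.5 N acting down the slope.
The limit of static friction is μ_s N = 185.6 N.
|f_req| = 138.5 ≤ 185.6 N → the toolbox is in equilibrium; friction equals the required value.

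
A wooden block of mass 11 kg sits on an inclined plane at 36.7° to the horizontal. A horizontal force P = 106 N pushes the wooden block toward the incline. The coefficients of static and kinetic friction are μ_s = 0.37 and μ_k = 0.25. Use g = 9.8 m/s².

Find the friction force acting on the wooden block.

The horizontal push has a component P sin θ into the surface, so N = m g cos θ + P sin θ = 86.43 + 63.35 = 149.8 N.
Parallel to the incline: P cos θ − m g sin θ = 84.99 − 64.42 = 20.56 N; the friction needed to balance this is 20.56 N acting down the slope.
The limit of static friction is μ_s N = 55.42 N.
|f_req| = 20.56 ≤ 55.42 N → the wooden block is in equilibrium; friction equals the required value.

f ≈ 20.6 N (down the incline)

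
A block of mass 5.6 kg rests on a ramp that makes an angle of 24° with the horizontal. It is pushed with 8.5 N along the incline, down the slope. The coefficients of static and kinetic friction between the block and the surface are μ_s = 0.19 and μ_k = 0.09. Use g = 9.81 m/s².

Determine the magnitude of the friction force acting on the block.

f ≈ 4.52 N (up the incline)

Perpendicular to the surface, N = m g cos θ = 5.6·9.81·cos 24° = 50.19 N.
Parallel to the incline, ΣF = 0 gives f = m g sin θ + P = 22.34 + 8.5 = 30.84 N (up-slope positive).
Static friction can supply at most μ_s N = 9.535 N.
Since |30.84| > 9.535 N, static friction cannot hold it; the block slides down the incline and kinetic friction applies: f = μ_k N = 0.09 × 50.19 = 4.52 N.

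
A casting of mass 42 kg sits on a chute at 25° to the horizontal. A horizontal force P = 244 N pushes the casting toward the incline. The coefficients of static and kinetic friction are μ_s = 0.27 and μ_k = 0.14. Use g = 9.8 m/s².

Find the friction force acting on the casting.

f ≈ 47.2 N (down the incline)

Normal direction: N = m g cos θ + P sin θ = 476.2 N.
Parallel to the incline: P cos θ − m g sin θ = 221.1 − 173.9 = 47.19 N; the friction needed to balance this is 47.19 N acting down the slope.
The limit of static friction is μ_s N = 128.6 N.
|f_req| = 47.19 ≤ 128.6 N → the casting is in equilibrium; friction equals the required value.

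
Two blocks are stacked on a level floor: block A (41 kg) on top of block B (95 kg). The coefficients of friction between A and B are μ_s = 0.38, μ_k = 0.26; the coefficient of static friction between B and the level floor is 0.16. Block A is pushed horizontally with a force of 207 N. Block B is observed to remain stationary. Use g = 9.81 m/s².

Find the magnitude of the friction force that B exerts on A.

f ≈ 105 N

The normal force B exerts on A is simply A's weight, N₁ = 402.2 N.
Maximum static friction on A from B: μ_s N₁ = 0.38×402.2 = 152.8 N.
Since P = 207 N > 152.8 N, A slides on B; the A–B friction is kinetic: f₁ = μ_k N₁ = 0.26×402.2 = 105 N.
By Newton's third law B feels 105 N forward from A. With B stationary, the floor's static friction on B balances it: f₂ = 105 N (well within μ_s(m_A+m_B)g = 213.5 N).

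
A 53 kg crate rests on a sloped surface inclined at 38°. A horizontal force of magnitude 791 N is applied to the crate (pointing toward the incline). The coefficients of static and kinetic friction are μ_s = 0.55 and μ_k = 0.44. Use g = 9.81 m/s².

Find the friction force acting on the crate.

f ≈ 303 N (down the incline)

Resolve perpendicular to the incline: N = m g cos θ + P sin θ = 53×9.81×cos 38° + 791×sin 38° = 896.7 N.
Parallel to the incline: P cos θ − m g sin θ = 623.3 − 320.1 = 303.2 N; the friction needed to balance this is 303.2 N acting down the slope.
Maximum static friction: μ_s N = 0.55 × 896.7 = 493.2 N.
Since 303.2 N is within the 493.2 N limit, the crate stays put and friction is exactly 303 N.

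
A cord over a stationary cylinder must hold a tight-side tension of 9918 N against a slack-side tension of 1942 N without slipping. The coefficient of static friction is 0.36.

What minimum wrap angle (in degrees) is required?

β_min ≈ 260°

T₂/T₁ = e^{μβ} → β = ln(T₂/T₁)/μ.
β = ln(9918/1942)/0.36 = 1.631/0.36 = 4.53 rad.
In degrees: β = 4.53 × 180/π = 260°.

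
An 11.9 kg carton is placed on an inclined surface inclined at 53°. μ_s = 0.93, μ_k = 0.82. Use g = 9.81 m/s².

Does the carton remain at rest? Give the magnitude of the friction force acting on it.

f ≈ 57.6 N

N = m g cos θ = 70.3 N.
Down-slope weight component: m g sin θ = 93.2 N.
μ_s N = 65.3 N.
93.2 > 65.3 N, so it slides; kinetic friction f = μ_k N = 0.82×70.3 = 57.6 N.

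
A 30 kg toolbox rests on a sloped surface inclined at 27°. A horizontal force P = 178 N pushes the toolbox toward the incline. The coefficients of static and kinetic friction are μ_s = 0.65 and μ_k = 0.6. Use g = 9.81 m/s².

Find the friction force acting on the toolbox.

The horizontal push has a component P sin θ into the surface, so N = m g cos θ + P sin θ = 262.2 + 80.81 = 343 N.
Parallel to the incline: P cos θ − m g sin θ = 158.6 − 133.6 = 24.99 N; the friction needed to balance this is 24.99 N acting down the slope.
The limit of static friction is μ_s N = 223 N.
Since 24.99 N is within the 223 N limit, the toolbox stays put and friction is exactly 25 N.

f ≈ 25 N (down the incline)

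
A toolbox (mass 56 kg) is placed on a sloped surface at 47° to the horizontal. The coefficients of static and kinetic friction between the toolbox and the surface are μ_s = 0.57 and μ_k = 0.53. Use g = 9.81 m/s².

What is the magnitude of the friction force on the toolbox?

f ≈ 199 N (up the incline)

The normal reaction is N = m g cos θ = 374.7 N.
Along the slope the weight component is m g sin θ = 401.8 N; friction must supply exactly this, acting up-slope.
The static-friction ceiling is μ_s N = 0.57 × 374.7 = 213.6 N.
|401.8| exceeds 213.6 N, so the toolbox slips down-slope; friction is kinetic, f = μ_k N = 0.53×374.7 = 199 N.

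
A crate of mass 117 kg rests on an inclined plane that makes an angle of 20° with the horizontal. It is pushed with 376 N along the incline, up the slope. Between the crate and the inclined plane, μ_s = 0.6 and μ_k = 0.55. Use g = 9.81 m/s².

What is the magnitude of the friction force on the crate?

f ≈ 16.6 N (up the incline)

Perpendicular to the surface, N = m g cos θ = 117·9.81·cos 20° = 1079 N.
Parallel to the incline, ΣF = 0 gives f = m g sin θ − P = 392.6 − 376 = 16.56 N (up-slope positive).
Static friction can supply at most μ_s N = 647.1 N.
Since |16.56| ≤ 647.1 N, no slip — friction simply equals what equilibrium demands.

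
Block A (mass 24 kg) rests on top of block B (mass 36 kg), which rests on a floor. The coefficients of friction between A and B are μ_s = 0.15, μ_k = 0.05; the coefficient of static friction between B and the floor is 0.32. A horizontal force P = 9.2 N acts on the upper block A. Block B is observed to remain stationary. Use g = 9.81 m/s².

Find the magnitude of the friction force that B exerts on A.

f ≈ 9.2 N

Normal force at the A–B interface: N₁ = m_A g = 235.4 N.
So the A–B interface can sustain at most μ_s N₁ = 35.32 N of static friction.
Since P = 9.2 N ≤ 35.32 N, A does not slip on B; friction on A equals P = 9.2 N.
B experiences an equal 9.2 N forward from A (third law). B is in equilibrium, so the floor supplies f₂ = 9.2 N of static friction (limit μ_s(m_A+m_B)g = 188.4 N, not exceeded).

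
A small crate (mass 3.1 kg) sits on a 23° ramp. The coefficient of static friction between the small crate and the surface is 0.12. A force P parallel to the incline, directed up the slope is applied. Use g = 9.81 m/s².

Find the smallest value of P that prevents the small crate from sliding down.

The small crate tends to slide down (tan θ > μ_s), so at the point of impending slip friction acts up-slope at its limit: f = μ_s N.
P is parallel to the surface, so N = m g cos θ = 28 N.
Along the incline: P + μ_s N = m g sin θ, so P = 11.9 − 0.12×28 = 8.52 N.

P_min ≈ 8.52 N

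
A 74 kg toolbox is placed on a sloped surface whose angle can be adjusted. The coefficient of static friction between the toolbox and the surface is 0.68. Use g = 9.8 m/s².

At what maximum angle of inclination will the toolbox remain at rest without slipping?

θ_max ≈ 34.2°

At the slip threshold, m g sin θ = μ_s · m g cos θ, so tan θ = μ_s.
θ_max = arctan(0.68) = 34.2°.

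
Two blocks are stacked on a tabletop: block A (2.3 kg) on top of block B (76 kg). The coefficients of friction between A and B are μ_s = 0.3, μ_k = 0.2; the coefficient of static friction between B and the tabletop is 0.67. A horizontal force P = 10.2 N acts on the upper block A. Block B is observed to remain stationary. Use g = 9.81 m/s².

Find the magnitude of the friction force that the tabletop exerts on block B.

Normal force at the A–B interface: N₁ = m_A g = 22.56 N.
So the A–B interface can sustain at most μ_s N₁ = 6.769 N of static friction.
Since P = 10.2 N > 6.769 N, A slides on B; the A–B friction is kinetic: f₁ = μ_k N₁ = 0.2×22.56 = 4.51 N.
B experiences an equal 4.51 N forward from A (third law). B is in equilibrium, so the floor supplies f₂ = 4.51 N of static friction (limit μ_s(m_A+m_B)g = 514.6 N, not exceeded).

f ≈ 4.51 N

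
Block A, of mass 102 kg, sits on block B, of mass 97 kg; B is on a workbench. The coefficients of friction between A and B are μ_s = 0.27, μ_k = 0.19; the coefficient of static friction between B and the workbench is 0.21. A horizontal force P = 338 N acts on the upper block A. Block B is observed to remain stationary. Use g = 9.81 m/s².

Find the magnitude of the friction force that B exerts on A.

Between the blocks, N₁ = m_A g = 1001 N.
So the A–B interface can sustain at most μ_s N₁ = 270.2 N of static friction.
P = 338 N exceeds that limit, so A slips over B and the interface friction becomes kinetic: f₁ = μ_k N₁ = 0.19×1001 = 190 N.
By Newton's third law B feels 190 N forward from A. With B stationary, the floor's static friction on B balances it: f₂ = 190 N (well within μ_s(m_A+m_B)g = 410 N).

f ≈ 190 N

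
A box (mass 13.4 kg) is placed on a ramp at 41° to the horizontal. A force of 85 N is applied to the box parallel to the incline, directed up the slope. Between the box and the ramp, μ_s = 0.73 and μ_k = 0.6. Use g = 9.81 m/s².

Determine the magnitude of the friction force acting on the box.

Perpendicular to the surface, N = m g cos θ = 13.4·9.81·cos 41° = 99.21 N.
The friction needed for equilibrium is m g sin θ − P = 86.24 − 85 = 1.242 N, measured positive up-slope.
Static friction can supply at most μ_s N = 72.42 N.
Since |1.242| ≤ 72.42 N, the box remains in static equilibrium and friction takes exactly the required value.

f ≈ 1.24 N (up the incline)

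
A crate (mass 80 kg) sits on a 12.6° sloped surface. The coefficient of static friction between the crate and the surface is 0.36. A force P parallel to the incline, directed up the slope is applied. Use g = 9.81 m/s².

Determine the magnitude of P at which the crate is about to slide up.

P ≈ 447 N

At impending motion up the slope, friction acts down-slope at its limit: f = μ_s N.
P is parallel to the surface, so N = m g cos θ = 766 N.
Along the incline: P = m g sin θ + μ_s N = 171 + 0.36×766 = 447 N.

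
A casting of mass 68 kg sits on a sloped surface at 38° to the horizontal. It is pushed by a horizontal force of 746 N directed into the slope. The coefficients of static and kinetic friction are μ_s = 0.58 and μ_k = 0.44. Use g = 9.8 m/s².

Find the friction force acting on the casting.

Resolve perpendicular to the incline: N = m g cos θ + P sin θ = 68×9.8×cos 38° + 746×sin 38° = 984.4 N.
Along the incline, the net driving force (taking up-slope positive) is P cos θ − m g sin θ = 587.9 − 410.3 = 177.6 N, so equilibrium requires friction f = -177.6 N (down-slope).
The limit of static friction is μ_s N = 571 N.
|f_req| = 177.6 ≤ 571 N → the casting is in equilibrium; friction equals the required value.

f ≈ 178 N (down the incline)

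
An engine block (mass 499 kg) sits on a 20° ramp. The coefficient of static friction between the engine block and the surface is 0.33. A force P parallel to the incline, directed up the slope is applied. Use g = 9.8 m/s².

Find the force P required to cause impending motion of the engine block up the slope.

At impending motion up the slope, friction acts down-slope at its limit: f = μ_s N.
P is parallel to the surface, so N = m g cos θ = 4600 N.
Along the incline: P = m g sin θ + μ_s N = 1670 + 0.33×4600 = 3190 N.

P ≈ 3190 N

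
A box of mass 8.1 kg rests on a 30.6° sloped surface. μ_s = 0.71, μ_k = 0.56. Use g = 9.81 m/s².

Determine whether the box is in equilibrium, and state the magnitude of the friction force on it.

f ≈ 40.4 N

N = m g cos θ = 68.4 N.
Down-slope weight component: m g sin θ = 40.4 N.
μ_s N = 48.6 N.
40.4 ≤ 48.6 N, so it stays put; friction = 40.4 N.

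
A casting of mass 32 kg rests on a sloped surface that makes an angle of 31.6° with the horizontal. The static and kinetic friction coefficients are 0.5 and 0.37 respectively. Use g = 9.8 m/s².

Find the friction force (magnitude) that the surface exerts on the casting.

Perpendicular to the surface, N = m g cos θ = 32·9.8·cos 31.6° = 267.1 N.
Along the slope the weight component is m g sin θ = 164.3 N; friction must supply exactly this, acting up-slope.
Maximum static friction available: μ_s N = 0.5 × 267.1 = 133.6 N.
|164.3| exceeds 133.6 N, so the casting slips down-slope; friction is kinetic, f = μ_k N = 0.37×267.1 = 98.8 N.

f ≈ 98.8 N (up the incline)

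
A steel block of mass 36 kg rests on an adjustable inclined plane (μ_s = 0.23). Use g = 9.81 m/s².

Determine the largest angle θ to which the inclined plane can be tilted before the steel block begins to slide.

At the slip threshold, m g sin θ = μ_s · m g cos θ, so tan θ = μ_s.
θ_max = arctan(0.23) = 13°.

θ_max ≈ 13°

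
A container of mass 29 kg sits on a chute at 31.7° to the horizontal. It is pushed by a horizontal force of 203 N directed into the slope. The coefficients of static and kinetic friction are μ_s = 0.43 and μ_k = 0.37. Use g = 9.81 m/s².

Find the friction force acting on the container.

f ≈ 23.2 N (down the incline)

The horizontal push has a component P sin θ into the surface, so N = m g cos θ + P sin θ = 242 + 106.7 = 348.7 N.
Along the incline, the net driving force (taking up-slope positive) is P cos θ − m g sin θ = 172.7 − 149.5 = 23.22 N, so equilibrium requires friction f = -23.22 N (down-slope).
Maximum static friction: μ_s N = 0.43 × 348.7 = 149.9 N.
|f_req| = 23.22 ≤ 149.9 N → the container is in equilibrium; friction equals the required value.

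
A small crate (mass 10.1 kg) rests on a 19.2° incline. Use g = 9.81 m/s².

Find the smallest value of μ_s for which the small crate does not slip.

At the slip threshold m g sin θ = μ_s m g cos θ, so μ_s,min = tan θ.
μ_s,min = tan 19.2° = 0.348.

μ_s,min ≈ 0.348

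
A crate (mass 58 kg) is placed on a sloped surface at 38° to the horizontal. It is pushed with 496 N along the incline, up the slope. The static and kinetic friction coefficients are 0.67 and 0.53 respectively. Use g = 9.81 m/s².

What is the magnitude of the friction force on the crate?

The normal reaction is N = m g cos θ = 448.4 N.
Parallel to the incline, ΣF = 0 gives f = m g sin θ − P = 350.3 − 496 = -145.7 N (up-slope positive).
Maximum static friction available: μ_s N = 0.67 × 448.4 = 300.4 N.
Since |-145.7| ≤ 300.4 N, static friction is sufficient; f equals the required value, not μ_s N.

f ≈ 146 N (down the incline)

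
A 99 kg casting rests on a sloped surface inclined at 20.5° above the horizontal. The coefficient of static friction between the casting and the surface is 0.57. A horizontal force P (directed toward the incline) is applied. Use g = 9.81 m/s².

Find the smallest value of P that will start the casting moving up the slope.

P ≈ 1160 N

At impending motion up the slope, friction acts down-slope at its limit: f = μ_s N.
Perpendicular to the incline: N = m g cos θ + P sin θ.
Along the incline: P cos θ = m g sin θ + μ_s N = m g sin θ + μ_s (m g cos θ + P sin θ).
Solving, P (cos θ − μ_s sin θ) = m g (sin θ + μ_s cos θ), so P = 99×9.81×(sin 20.5° + 0.57 cos 20.5°)/(cos 20.5° − 0.57 sin 20.5°) = 971×0.8841/0.7371 = 1160 N.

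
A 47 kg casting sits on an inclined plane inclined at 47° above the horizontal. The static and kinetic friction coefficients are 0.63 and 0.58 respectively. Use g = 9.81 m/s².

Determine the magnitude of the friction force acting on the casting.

The normal reaction is N = m g cos θ = 314.4 N.
For equilibrium along the incline, friction must balance the weight component: f = m g sin θ = 337.2 N up the slope.
Maximum static friction available: μ_s N = 0.63 × 314.4 = 198.1 N.
Since |337.2| > 198.1 N, static friction cannot hold it; the casting slides down the incline and kinetic friction applies: f = μ_k N = 0.58 × 314.4 = 182 N.

f ≈ 182 N (up the incline)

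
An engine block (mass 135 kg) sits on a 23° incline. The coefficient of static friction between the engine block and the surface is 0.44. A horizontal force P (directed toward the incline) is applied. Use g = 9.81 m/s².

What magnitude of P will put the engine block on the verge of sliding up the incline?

At impending motion up the slope, friction acts down-slope at its limit: f = μ_s N.
Perpendicular to the incline: N = m g cos θ + P sin θ.
Along the incline: P cos θ = m g sin θ + μ_s N = m g sin θ + μ_s (m g cos θ + P sin θ).
Solving, P (cos θ − μ_s sin θ) = m g (sin θ + μ_s cos θ), so P = 135×9.81×(sin 23° + 0.44 cos 23°)/(cos 23° − 0.44 sin 23°) = 1320×0.7958/0.7486 = 1410 N.

P ≈ 1410 N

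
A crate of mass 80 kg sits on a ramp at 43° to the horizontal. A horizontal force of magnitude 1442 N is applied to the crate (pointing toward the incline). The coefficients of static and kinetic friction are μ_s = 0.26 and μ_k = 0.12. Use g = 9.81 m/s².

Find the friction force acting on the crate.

f ≈ 187 N (down the incline)

Normal direction: N = m g cos θ + P sin θ = 1557 N.
Along the incline, the net driving force (taking up-slope positive) is P cos θ − m g sin θ = 1055 − 535.2 = 519.4 N, so equilibrium requires friction f = -519.4 N (down-slope).
Maximum static friction: μ_s N = 0.26 × 1557 = 404.9 N.
The required 519.4 N exceeds the static limit, so the crate slides up-slope and f = μ_k N = 0.12×1557 = 187 N.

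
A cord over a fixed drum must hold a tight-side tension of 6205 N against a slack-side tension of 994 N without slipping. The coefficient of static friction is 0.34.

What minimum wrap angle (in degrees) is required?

T₂/T₁ = e^{μβ} → β = ln(T₂/T₁)/μ.
β = ln(6205/994)/0.34 = 1.831/0.34 = 5.386 rad.
In degrees: β = 5.386 × 180/π = 309°.

β_min ≈ 309°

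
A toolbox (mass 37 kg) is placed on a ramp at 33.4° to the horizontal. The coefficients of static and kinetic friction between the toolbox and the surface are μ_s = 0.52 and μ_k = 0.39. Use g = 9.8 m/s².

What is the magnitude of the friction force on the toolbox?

The normal reaction is N = m g cos θ = 302.7 N.
Along the slope the weight component is m g sin θ = 199.6 N; friction must supply exactly this, acting up-slope.
Static friction can supply at most μ_s N = 157.4 N.
|199.6| exceeds 157.4 N, so the toolbox slips down-slope; friction is kinetic, f = μ_k N = 0.39×302.7 = 118 N.

f ≈ 118 N (up the incline)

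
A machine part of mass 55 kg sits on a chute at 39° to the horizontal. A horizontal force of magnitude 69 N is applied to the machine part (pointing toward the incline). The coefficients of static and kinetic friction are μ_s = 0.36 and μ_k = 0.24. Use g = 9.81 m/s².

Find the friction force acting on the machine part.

The horizontal push has a component P sin θ into the surface, so N = m g cos θ + P sin θ = 419.3 + 43.42 = 462.7 N.
Along the incline, the net driving force (taking up-slope positive) is P cos θ − m g sin θ = 53.62 − 339.5 = -285.9 N, so equilibrium requires friction f = 285.9 N (up-slope).
The limit of static friction is μ_s N = 166.6 N.
The required 285.9 N exceeds the static limit, so the machine part slides down-slope and f = μ_k N = 0.24×462.7 = 111 N.

f ≈ 111 N (up the incline)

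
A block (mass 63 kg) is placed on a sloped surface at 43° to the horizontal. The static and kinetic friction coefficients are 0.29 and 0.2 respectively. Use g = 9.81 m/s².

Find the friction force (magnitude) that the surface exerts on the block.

Normal force: N = m g cos θ = 63 × 9.81 × cos 43° = 452 N.
For equilibrium along the incline, friction must balance the weight component: f = m g sin θ = 421.5 N up the slope.
Maximum static friction available: μ_s N = 0.29 × 452 = 131.1 N.
|421.5| exceeds 131.1 N, so the block slips down-slope; friction is kinetic, f = μ_k N = 0.2×452 = 90.4 N.

f ≈ 90.4 N (up the incline)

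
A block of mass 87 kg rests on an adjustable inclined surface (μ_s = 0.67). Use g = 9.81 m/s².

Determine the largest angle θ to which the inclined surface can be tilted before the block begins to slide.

θ_max ≈ 33.8°

At the slip threshold, m g sin θ = μ_s · m g cos θ, so tan θ = μ_s.
θ_max = arctan(0.67) = 33.8°.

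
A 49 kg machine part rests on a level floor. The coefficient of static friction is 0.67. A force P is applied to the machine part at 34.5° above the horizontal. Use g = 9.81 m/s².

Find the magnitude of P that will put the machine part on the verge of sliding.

N = m g − P sin α (the pull lifts the machine part).
At impending slip, P cos α = μ_s N = μ_s (m g − P sin α).
Solving: P (cos α + μ_s sin α) = μ_s m g → P = 0.67×481/(cos 34.5° + 0.67 sin 34.5°) = 322/1.204 = 268 N.

P ≈ 268 N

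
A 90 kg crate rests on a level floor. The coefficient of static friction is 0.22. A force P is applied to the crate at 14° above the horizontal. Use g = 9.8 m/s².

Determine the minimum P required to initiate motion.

P ≈ 190 N

N = m g − P sin α (the pull lifts the crate).
At impending slip, P cos α = μ_s N = μ_s (m g − P sin α).
Solving: P (cos α + μ_s sin α) = μ_s m g → P = 0.22×882/(cos 14° + 0.22 sin 14°) = 194/1.024 = 190 N.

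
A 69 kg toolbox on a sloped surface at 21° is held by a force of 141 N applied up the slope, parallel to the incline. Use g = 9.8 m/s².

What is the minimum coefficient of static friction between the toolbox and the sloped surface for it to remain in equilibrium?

N = m g cos θ = 631.3 N.
Friction must make up the shortfall along the incline: f = m g sin θ − P = 242.3 − 141 = 101.3 N.
At the threshold f = μ_s N, so μ_s,min = 101.3/631.3 = 0.161.

μ_s,min ≈ 0.161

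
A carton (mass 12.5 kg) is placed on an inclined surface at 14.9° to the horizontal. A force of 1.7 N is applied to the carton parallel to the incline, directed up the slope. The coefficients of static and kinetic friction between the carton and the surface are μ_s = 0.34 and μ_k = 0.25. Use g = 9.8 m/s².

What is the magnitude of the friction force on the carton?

f ≈ 29.8 N (up the incline)

Normal force: N = m g cos θ = 12.5 × 9.8 × cos 14.9° = 118.4 N.
Parallel to the incline, ΣF = 0 gives f = m g sin θ − P = 31.5 − 1.7 = 29.8 N (up-slope positive).
The static-friction ceiling is μ_s N = 0.34 × 118.4 = 40.25 N.
Since |29.8| ≤ 40.25 N, the carton remains in static equilibrium and friction takes exactly the required value.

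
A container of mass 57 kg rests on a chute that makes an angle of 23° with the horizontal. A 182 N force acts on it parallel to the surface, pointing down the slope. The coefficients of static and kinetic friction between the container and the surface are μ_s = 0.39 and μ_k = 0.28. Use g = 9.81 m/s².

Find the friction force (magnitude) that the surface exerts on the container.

Normal force: N = m g cos θ = 57 × 9.81 × cos 23° = 514.7 N.
Parallel to the incline, ΣF = 0 gives f = m g sin θ + P = 218.5 + 182 = 400.5 N (up-slope positive).
Maximum static friction available: μ_s N = 0.39 × 514.7 = 200.7 N.
|400.5| exceeds 200.7 N, so the container slips down-slope; friction is kinetic, f = μ_k N = 0.28×514.7 = 144 N.

f ≈ 144 N (up the incline)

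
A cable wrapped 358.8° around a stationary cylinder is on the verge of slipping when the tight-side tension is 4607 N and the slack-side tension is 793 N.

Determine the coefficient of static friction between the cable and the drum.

T₂/T₁ = e^{μβ} → μ = ln(T₂/T₁)/β.
β = 358.8° = 6.262 rad.
μ = ln(4607/793)/6.262 = ln(5.81)/6.262 = 0.281.

μ ≈ 0.281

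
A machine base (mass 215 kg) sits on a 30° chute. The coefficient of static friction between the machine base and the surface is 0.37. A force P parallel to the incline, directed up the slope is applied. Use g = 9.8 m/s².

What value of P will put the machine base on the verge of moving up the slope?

P ≈ 1730 N

At impending motion up the slope, friction acts down-slope at its limit: f = μ_s N.
P is parallel to the surface, so N = m g cos θ = 1820 N.
Along the incline: P = m g sin θ + μ_s N = 1050 + 0.37×1820 = 1730 N.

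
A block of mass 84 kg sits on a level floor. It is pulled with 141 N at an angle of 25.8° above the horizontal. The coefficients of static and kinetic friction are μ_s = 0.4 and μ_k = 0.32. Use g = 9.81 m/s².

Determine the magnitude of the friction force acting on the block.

Vertical equilibrium gives N = m g − P sin α = 762.7 N.
The horizontal driving force is P cos α = 126.9 N, so equilibrium needs friction f = 126.9 N.
μ_s N = 0.4 × 762.7 = 305.1 N.
126.9 ≤ 305.1 N → static; friction equals the required 127 N.

f ≈ 127 N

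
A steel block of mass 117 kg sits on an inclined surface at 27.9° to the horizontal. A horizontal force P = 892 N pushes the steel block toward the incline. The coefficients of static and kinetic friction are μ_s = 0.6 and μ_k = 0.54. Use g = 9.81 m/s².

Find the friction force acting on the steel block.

f ≈ 251 N (down the incline)

Resolve perpendicular to the incline: N = m g cos θ + P sin θ = 117×9.81×cos 27.9° + 892×sin 27.9° = 1432 N.
Parallel to the incline: P cos θ − m g sin θ = 788.3 − 537.1 = 251.2 N; the friction needed to balance this is 251.2 N acting down the slope.
The limit of static friction is μ_s N = 859.1 N.
Since 251.2 N is within the 859.1 N limit, the steel block stays put and friction is exactly 251 N.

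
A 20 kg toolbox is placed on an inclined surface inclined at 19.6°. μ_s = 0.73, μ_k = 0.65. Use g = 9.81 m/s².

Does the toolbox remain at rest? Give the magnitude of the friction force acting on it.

N = m g cos θ = 185 N.
Down-slope weight component: m g sin θ = 65.8 N.
μ_s N = 135 N.
65.8 ≤ 135 N, so it stays put; friction = 65.8 N.

f ≈ 65.8 N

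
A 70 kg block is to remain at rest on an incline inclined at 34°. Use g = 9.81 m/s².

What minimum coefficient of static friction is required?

μ_s,min ≈ 0.675

At the slip threshold m g sin θ = μ_s m g cos θ, so μ_s,min = tan θ.
μ_s,min = tan 34° = 0.675.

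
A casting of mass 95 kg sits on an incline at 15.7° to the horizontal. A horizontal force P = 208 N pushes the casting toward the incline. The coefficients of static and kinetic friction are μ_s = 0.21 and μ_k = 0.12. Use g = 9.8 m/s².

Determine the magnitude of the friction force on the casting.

Resolve perpendicular to the incline: N = m g cos θ + P sin θ = 95×9.8×cos 15.7° + 208×sin 15.7° = 952.6 N.
Parallel to the incline: P cos θ − m g sin θ = 200.2 − 251.9 = -51.69 N; the friction needed to balance this is 51.69 N acting up the slope.
The limit of static friction is μ_s N = 200 N.
|f_req| = 51.69 ≤ 200 N → the casting is in equilibrium; friction equals the required value.

f ≈ 51.7 N (up the incline)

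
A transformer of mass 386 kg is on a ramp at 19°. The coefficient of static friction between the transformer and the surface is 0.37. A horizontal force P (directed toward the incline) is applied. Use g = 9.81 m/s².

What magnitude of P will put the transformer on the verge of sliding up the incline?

At impending motion up the slope, friction acts down-slope at its limit: f = μ_s N.
Perpendicular to the incline: N = m g cos θ + P sin θ.
Along the incline: P cos θ = m g sin θ + μ_s N = m g sin θ + μ_s (m g cos θ + P sin θ).
Solving, P (cos θ − μ_s sin θ) = m g (sin θ + μ_s cos θ), so P = 386×9.81×(sin 19° + 0.37 cos 19°)/(cos 19° − 0.37 sin 19°) = 3790×0.6754/0.8251 = 3100 N.

P ≈ 3100 N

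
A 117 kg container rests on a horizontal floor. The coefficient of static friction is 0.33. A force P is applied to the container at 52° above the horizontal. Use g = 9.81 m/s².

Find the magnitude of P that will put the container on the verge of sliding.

N = m g − P sin α (the pull lifts the container).
At impending slip, P cos α = μ_s N = μ_s (m g − P sin α).
Solving: P (cos α + μ_s sin α) = μ_s m g → P = 0.33×1150/(cos 52° + 0.33 sin 52°) = 379/0.8757 = 433 N.

P ≈ 433 N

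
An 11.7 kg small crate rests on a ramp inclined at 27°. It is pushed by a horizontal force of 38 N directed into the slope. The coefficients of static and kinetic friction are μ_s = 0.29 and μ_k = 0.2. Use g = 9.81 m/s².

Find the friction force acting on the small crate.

The horizontal push has a component P sin θ into the surface, so N = m g cos θ + P sin θ = 102.3 + 17.25 = 119.5 N.
Along the incline, the net driving force (taking up-slope positive) is P cos θ − m g sin θ = 33.86 − 52.11 = -18.25 N, so equilibrium requires friction f = 18.25 N (up-slope).
The limit of static friction is μ_s N = 34.66 N.
|f_req| = 18.25 ≤ 34.66 N → the small crate is in equilibrium; friction equals the required value.

f ≈ 18.2 N (up the incline)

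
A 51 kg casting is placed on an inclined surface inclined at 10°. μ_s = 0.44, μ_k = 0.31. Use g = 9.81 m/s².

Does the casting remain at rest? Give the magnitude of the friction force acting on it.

N = m g cos θ = 493 N.
Down-slope weight component: m g sin θ = 86.9 N.
μ_s N = 217 N.
86.9 ≤ 217 N, so it stays put; friction = 86.9 N.

f ≈ 86.9 N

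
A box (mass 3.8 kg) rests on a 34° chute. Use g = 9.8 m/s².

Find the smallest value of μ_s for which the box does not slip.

μ_s,min ≈ 0.675

At the slip threshold m g sin θ = μ_s m g cos θ, so μ_s,min = tan θ.
μ_s,min = tan 34° = 0.675.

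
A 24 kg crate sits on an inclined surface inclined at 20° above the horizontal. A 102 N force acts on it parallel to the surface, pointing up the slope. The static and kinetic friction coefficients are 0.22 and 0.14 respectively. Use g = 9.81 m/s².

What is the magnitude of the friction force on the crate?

f ≈ 21.5 N (down the incline)

Normal force: N = m g cos θ = 24 × 9.81 × cos 20° = 221.2 N.
The friction needed for equilibrium is m g sin θ − P = 80.53 − 102 = -21.47 N, measured positive up-slope.
The static-friction ceiling is μ_s N = 0.22 × 221.2 = 48.67 N.
Since |-21.47| ≤ 48.67 N, the crate remains in static equilibrium and friction takes exactly the required value.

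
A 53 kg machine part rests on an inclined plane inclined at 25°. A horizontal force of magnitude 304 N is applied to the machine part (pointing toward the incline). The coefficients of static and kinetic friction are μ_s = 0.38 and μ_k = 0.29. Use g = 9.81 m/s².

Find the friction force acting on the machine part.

f ≈ 55.8 N (down the incline)

Resolve perpendicular to the incline: N = m g cos θ + P sin θ = 53×9.81×cos 25° + 304×sin 25° = 599.7 N.
Parallel to the incline: P cos θ − m g sin θ = 275.5 − 219.7 = 55.79 N; the friction needed to balance this is 55.79 N acting down the slope.
Maximum static friction: μ_s N = 0.38 × 599.7 = 227.9 N.
Since 55.79 N is within the 227.9 N limit, the machine part stays put and friction is exactly 55.8 N.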